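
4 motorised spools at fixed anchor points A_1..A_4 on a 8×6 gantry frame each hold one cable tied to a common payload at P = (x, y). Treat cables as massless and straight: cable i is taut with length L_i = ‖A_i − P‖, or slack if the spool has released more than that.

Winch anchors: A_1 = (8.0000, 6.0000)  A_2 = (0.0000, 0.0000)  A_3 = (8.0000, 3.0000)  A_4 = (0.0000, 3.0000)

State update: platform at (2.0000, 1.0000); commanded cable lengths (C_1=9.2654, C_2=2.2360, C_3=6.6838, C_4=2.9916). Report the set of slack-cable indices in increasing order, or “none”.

1, 3, 4

cable 1: √((6.0000)²+(5.0000)²)=7.8102, C_1=9.2654: slack
cable 2: √((-2.0000)²+(-1.0000)²)=2.2361, C_2=2.2360: taut
cable 3: √((6.0000)²+(2.0000)²)=6.3246, C_3=6.6838: slack
cable 4: √((-2.0000)²+(2.0000)²)=2.8284, C_4=2.9916: slack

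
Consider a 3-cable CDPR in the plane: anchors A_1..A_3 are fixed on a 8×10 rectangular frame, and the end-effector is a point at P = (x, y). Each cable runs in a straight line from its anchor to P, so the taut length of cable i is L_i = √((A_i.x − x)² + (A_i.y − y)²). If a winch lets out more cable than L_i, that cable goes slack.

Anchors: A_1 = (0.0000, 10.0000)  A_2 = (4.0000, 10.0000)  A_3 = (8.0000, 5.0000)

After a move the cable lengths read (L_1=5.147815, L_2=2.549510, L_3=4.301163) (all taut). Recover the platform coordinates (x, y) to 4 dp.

(4.5000, 7.5000)

circle eqns → linear via eq_j − eq_1; set q_j = A_j·A_j − L_j²
q_1 = 0.0000+100.0000−26.5000 = 73.5000
-8.0000·x + 0.0000·y = q_1−q_2 = -36.0000
-16.0000·x + 10.0000·y = q_1−q_3 = 3.0000
solve first two rows → x=4.5000, y=7.5000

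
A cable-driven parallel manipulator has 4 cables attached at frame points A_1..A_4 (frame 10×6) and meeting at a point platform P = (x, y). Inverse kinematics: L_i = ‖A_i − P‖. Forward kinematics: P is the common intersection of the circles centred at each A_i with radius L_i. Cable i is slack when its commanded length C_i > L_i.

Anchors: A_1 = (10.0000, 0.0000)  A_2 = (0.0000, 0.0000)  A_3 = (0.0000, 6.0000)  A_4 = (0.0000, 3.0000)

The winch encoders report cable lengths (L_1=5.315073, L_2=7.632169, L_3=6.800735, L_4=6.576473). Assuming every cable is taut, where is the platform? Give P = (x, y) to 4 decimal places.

circle eqns → linear via eq_j − eq_1; set c_j = A_j·A_j − L_j²
c_1 = 100.0000+0.0000−28.2500 = 71.7500
20.0000·x + 0.0000·y = c_1−c_2 = 130.0000
20.0000·x − 12.0000·y = c_1−c_3 = 82.0000
20.0000·x − 6.0000·y = c_1−c_4 = 106.0000
solve first two rows → x=6.5000, y=4.0000
check cable 4: ‖A_4−P‖² = 43.2500 ≈ L_4² = 43.2500 ✓

(6.5000, 4.0000)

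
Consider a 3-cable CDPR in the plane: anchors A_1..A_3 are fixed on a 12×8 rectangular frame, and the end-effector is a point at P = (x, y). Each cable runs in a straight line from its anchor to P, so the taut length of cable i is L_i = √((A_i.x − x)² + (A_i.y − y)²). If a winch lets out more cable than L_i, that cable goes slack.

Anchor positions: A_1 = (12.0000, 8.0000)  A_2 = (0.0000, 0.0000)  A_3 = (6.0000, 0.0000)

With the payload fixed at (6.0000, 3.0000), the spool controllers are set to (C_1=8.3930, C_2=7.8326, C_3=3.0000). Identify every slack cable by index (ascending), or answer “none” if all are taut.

cable 1: √((6.0000)²+(5.0000)²)=7.8102, C_1=8.3930: slack
cable 2: √((-6.0000)²+(-3.0000)²)=6.7082, C_2=7.8326: slack
cable 3: √((0.0000)²+(-3.0000)²)=3.0000, C_3=3.0000: taut

1, 2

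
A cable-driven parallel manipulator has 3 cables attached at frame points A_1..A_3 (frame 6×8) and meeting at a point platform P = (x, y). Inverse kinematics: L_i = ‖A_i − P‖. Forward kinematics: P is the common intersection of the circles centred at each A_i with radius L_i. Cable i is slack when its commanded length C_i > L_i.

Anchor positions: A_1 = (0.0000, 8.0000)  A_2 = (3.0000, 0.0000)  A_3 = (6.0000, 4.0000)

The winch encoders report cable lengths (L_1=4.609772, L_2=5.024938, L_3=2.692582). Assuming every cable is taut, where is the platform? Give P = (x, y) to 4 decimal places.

(3.5000, 5.0000)

expand ‖A_i−P‖²=L_i² and subtract eq 1 (k_i ≔ ‖A_i‖²−L_i²)
k_1 = 0.0000+64.0000−21.2500 = 42.7500
eq1−eq2 → [-6.0000  16.0000]·P = 59.0000
eq1−eq3 → [-12.0000  8.0000]·P = -2.0000
2×2 solve → P = (3.5000, 5.0000)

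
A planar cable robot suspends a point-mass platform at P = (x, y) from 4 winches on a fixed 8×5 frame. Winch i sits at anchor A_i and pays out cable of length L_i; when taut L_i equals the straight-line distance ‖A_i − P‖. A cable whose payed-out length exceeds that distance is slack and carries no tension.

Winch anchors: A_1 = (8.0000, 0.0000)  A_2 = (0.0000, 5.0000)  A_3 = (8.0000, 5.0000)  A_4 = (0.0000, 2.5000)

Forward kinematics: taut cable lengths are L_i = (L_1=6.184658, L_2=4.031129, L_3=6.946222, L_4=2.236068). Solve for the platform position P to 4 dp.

(2.0000, 1.5000)

expand ‖A_i−P‖²=L_i² and subtract eq 1 (k_i ≔ ‖A_i‖²−L_i²)
k_1 = 64.0000+0.0000−38.2500 = 25.7500
eq1−eq2 → [16.0000  -10.0000]·P = 17.0000
eq1−eq3 → [0.0000  -10.0000]·P = -15.0000
eq1−eq4 → [16.0000  -5.0000]·P = 24.5000
2×2 solve → P = (2.0000, 1.5000)
check cable 4: ‖A_4−P‖² = 5.0000 ≈ L_4² = 5.0000 ✓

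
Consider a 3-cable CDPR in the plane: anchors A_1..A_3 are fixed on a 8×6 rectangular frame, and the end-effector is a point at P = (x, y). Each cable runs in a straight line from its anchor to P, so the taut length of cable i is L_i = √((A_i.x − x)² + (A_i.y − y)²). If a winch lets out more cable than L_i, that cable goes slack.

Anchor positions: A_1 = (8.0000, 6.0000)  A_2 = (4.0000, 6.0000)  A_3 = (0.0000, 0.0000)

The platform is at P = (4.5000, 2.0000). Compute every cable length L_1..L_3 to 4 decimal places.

L_1: Δ = A_1−P = (3.5000, 4.0000) → ‖Δ‖ = √28.2500 = 5.3151
L_2: Δ = A_2−P = (-0.5000, 4.0000) → ‖Δ‖ = √16.2500 = 4.0311
L_3: Δ = A_3−P = (-4.5000, -2.0000) → ‖Δ‖ = √24.2500 = 4.9244

(5.3151, 4.0311, 4.9244)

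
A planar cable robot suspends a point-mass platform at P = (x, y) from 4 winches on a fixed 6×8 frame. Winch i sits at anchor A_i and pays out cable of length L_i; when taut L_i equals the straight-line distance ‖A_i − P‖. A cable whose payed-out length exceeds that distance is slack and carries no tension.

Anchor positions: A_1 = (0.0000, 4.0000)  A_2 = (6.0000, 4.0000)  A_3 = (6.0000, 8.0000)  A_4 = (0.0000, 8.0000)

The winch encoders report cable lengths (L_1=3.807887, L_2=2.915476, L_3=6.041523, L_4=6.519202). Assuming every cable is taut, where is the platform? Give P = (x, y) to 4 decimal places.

each cable: (A_i−P)·(A_i−P) = L_i²; let k_i = ‖A_i‖²−L_i²
k_1 = 0.0000+16.0000−14.5000 = 1.5000
row 1: -12.0000x + 0.0000y = -42.0000  (k_2=43.5000)
row 2: -12.0000x − 8.0000y = -62.0000  (k_3=63.5000)
row 3: 0.0000x − 8.0000y = -20.0000  (k_4=21.5000)
Cramer on rows 1–2 → x = 3.5000, y = 2.5000
check cable 4: ‖A_4−P‖² = 42.5000 ≈ L_4² = 42.5000 ✓

(3.5000, 2.5000)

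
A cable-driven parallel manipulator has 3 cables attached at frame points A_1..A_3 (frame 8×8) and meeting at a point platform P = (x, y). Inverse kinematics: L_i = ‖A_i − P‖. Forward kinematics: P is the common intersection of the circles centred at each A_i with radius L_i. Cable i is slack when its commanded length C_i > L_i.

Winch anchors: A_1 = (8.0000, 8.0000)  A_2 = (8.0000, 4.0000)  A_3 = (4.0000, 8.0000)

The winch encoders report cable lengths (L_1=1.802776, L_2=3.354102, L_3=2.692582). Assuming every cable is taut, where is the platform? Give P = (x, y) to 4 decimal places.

each cable: (A_i−P)·(A_i−P) = L_i²; let q_i = ‖A_i‖²−L_i²
q_1 = 64.0000+64.0000−3.2500 = 124.7500
row 1: 0.0000x + 8.0000y = 56.0000  (q_2=68.7500)
row 2: 8.0000x + 0.0000y = 52.0000  (q_3=72.7500)
Cramer on rows 1–2 → x = 6.5000, y = 7.0000

(6.5000, 7.0000)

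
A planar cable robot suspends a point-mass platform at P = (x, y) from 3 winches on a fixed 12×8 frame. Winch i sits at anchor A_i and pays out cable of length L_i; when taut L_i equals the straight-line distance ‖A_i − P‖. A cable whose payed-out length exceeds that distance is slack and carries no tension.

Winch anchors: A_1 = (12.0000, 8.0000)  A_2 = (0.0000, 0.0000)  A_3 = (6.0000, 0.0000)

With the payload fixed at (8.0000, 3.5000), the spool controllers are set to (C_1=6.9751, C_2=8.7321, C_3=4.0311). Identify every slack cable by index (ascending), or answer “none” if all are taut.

1

cable 1: L_1 = ‖A_1−P‖ = 6.0208;  C_1 = 6.9751 → slack
cable 2: L_2 = ‖A_2−P‖ = 8.7321;  C_2 = 8.7321 → taut
cable 3: L_3 = ‖A_3−P‖ = 4.0311;  C_3 = 4.0311 → taut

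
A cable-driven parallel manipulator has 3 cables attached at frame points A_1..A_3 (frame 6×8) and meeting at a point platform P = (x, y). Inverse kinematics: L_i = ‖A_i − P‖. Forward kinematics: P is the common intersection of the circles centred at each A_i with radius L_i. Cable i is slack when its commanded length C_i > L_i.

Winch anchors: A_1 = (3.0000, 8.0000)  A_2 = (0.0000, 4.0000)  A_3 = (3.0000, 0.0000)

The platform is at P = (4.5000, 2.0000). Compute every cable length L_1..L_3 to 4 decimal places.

(6.1847, 4.9244, 2.5000)

L_1: Δ = A_1−P = (-1.5000, 6.0000) → ‖Δ‖ = √38.2500 = 6.1847
L_2: Δ = A_2−P = (-4.5000, 2.0000) → ‖Δ‖ = √24.2500 = 4.9244
L_3: Δ = A_3−P = (-1.5000, -2.0000) → ‖Δ‖ = √6.2500 = 2.5000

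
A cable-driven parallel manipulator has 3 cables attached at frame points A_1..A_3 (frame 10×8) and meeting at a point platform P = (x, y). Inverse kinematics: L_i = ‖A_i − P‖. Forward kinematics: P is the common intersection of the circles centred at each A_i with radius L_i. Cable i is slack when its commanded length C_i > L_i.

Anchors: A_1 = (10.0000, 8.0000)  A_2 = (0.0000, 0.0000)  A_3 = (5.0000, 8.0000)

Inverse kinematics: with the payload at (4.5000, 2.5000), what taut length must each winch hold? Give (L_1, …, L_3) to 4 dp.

L_1: Δ = A_1−P = (5.5000, 5.5000) → ‖Δ‖ = √60.5000 = 7.7782
L_2: Δ = A_2−P = (-4.5000, -2.5000) → ‖Δ‖ = √26.5000 = 5.1478
L_3: Δ = A_3−P = (0.5000, 5.5000) → ‖Δ‖ = √30.5000 = 5.5227

(7.7782, 5.1478, 5.5227)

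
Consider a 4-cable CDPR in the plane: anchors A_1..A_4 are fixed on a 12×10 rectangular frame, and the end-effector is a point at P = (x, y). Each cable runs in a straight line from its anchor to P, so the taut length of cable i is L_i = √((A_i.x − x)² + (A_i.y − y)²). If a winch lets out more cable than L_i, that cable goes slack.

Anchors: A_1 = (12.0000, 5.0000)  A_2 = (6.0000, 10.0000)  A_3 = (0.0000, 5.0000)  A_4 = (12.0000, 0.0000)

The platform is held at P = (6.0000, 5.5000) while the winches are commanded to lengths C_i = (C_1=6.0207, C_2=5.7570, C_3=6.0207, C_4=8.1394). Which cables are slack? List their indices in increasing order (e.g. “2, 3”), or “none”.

i=1: geometric 6.0208 vs commanded 6.0207 ⇒ taut
i=2: geometric 4.5000 vs commanded 5.7570 ⇒ slack
i=3: geometric 6.0208 vs commanded 6.0207 ⇒ taut
i=4: geometric 8.1394 vs commanded 8.1394 ⇒ taut

2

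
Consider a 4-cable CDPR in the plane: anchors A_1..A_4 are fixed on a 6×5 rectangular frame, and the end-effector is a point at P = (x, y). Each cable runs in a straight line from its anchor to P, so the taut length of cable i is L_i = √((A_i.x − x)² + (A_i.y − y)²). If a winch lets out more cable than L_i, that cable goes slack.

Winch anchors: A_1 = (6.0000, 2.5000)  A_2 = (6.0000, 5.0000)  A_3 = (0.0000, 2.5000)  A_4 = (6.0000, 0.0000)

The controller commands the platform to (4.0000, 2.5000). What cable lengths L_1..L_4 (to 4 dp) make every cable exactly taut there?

L_1: Δ = A_1−P = (2.0000, 0.0000) → ‖Δ‖ = √4.0000 = 2.0000
L_2: Δ = A_2−P = (2.0000, 2.5000) → ‖Δ‖ = √10.2500 = 3.2016
L_3: Δ = A_3−P = (-4.0000, 0.0000) → ‖Δ‖ = √16.0000 = 4.0000
L_4: Δ = A_4−P = (2.0000, -2.5000) → ‖Δ‖ = √10.2500 = 3.2016

(2.0000, 3.2016, 4.0000, 3.2016)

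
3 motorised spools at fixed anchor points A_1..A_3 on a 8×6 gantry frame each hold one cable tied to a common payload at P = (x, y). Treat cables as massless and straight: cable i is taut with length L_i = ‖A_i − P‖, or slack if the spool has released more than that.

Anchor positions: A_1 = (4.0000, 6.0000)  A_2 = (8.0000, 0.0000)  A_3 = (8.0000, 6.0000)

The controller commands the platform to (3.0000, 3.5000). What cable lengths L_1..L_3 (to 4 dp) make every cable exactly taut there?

(2.6926, 6.1033, 5.5902)

L_1: Δ = A_1−P = (1.0000, 2.5000) → ‖Δ‖ = √7.2500 = 2.6926
L_2: Δ = A_2−P = (5.0000, -3.5000) → ‖Δ‖ = √37.2500 = 6.1033
L_3: Δ = A_3−P = (5.0000, 2.5000) → ‖Δ‖ = √31.2500 = 5.5902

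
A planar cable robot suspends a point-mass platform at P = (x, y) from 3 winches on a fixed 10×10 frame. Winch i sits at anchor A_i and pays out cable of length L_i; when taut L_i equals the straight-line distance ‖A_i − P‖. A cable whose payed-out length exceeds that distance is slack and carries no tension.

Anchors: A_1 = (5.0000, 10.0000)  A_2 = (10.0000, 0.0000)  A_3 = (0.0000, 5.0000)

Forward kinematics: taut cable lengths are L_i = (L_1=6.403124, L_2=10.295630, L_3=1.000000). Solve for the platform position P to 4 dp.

each cable: (A_i−P)·(A_i−P) = L_i²; let c_i = ‖A_i‖²−L_i²
c_1 = 25.0000+100.0000−41.0000 = 84.0000
row 1: -10.0000x + 20.0000y = 90.0000  (c_2=-6.0000)
row 2: 10.0000x + 10.0000y = 60.0000  (c_3=24.0000)
Cramer on rows 1–2 → x = 1.0000, y = 5.0000

(1.0000, 5.0000)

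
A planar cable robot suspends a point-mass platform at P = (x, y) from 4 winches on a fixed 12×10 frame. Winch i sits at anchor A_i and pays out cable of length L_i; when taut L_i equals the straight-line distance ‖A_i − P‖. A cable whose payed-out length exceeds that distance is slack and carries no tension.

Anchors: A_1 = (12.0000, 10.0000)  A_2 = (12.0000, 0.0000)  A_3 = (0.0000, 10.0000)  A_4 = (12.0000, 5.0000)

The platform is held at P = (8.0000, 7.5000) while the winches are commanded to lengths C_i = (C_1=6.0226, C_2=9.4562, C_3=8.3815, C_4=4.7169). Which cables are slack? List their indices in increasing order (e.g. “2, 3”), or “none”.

1, 2

cable 1: √((4.0000)²+(2.5000)²)=4.7170, C_1=6.0226: slack
cable 2: √((4.0000)²+(-7.5000)²)=8.5000, C_2=9.4562: slack
cable 3: √((-8.0000)²+(2.5000)²)=8.3815, C_3=8.3815: taut
cable 4: √((4.0000)²+(-2.5000)²)=4.7170, C_4=4.7169: taut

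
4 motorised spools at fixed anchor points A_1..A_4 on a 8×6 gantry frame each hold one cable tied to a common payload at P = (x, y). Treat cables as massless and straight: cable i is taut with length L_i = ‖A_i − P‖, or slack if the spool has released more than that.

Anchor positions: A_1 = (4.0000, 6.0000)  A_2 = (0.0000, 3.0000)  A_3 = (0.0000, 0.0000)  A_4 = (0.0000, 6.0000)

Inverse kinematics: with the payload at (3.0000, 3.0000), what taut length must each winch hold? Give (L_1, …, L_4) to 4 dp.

L_1 = √((4.0000−3.0000)² + (6.0000−3.0000)²) = 3.1623
L_2 = √((0.0000−3.0000)² + (3.0000−3.0000)²) = 3.0000
L_3 = √((0.0000−3.0000)² + (0.0000−3.0000)²) = 4.2426
L_4 = √((0.0000−3.0000)² + (6.0000−3.0000)²) = 4.2426

(3.1623, 3.0000, 4.2426, 4.2426)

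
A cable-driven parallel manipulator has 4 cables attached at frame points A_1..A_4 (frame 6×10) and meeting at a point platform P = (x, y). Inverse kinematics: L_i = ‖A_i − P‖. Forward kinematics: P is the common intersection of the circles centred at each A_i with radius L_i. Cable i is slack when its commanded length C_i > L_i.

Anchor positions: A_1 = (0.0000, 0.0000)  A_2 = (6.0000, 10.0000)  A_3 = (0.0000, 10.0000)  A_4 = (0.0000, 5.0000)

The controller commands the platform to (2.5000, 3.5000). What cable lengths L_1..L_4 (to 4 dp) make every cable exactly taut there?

(4.3012, 7.3824, 6.9642, 2.9155)

L_1 = √((0.0000−2.5000)² + (0.0000−3.5000)²) = 4.3012
L_2 = √((6.0000−2.5000)² + (10.0000−3.5000)²) = 7.3824
L_3 = √((0.0000−2.5000)² + (10.0000−3.5000)²) = 6.9642
L_4 = √((0.0000−2.5000)² + (5.0000−3.5000)²) = 2.9155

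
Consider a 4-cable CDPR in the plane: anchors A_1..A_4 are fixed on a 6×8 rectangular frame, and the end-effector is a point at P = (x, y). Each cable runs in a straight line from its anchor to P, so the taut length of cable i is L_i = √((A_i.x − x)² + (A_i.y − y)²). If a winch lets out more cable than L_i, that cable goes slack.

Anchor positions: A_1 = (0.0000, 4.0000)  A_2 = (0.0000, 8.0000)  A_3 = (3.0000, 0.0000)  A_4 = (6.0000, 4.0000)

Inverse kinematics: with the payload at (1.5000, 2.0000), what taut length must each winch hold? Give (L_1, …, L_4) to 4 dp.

(2.5000, 6.1847, 2.5000, 4.9244)

L_1: Δ = A_1−P = (-1.5000, 2.0000) → ‖Δ‖ = √6.2500 = 2.5000
L_2: Δ = A_2−P = (-1.5000, 6.0000) → ‖Δ‖ = √38.2500 = 6.1847
L_3: Δ = A_3−P = (1.5000, -2.0000) → ‖Δ‖ = √6.2500 = 2.5000
L_4: Δ = A_4−P = (4.5000, 2.0000) → ‖Δ‖ = √24.2500 = 4.9244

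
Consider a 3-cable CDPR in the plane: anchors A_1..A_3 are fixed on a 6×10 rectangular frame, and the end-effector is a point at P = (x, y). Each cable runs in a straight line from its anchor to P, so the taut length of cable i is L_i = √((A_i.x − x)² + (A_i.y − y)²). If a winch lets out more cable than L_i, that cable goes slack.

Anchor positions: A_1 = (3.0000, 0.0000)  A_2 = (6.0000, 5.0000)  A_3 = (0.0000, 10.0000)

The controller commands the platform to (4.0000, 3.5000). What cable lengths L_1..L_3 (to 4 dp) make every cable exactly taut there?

(3.6401, 2.5000, 7.6322)

L_1: Δ = A_1−P = (-1.0000, -3.5000) → ‖Δ‖ = √13.2500 = 3.6401
L_2: Δ = A_2−P = (2.0000, 1.5000) → ‖Δ‖ = √6.2500 = 2.5000
L_3: Δ = A_3−P = (-4.0000, 6.5000) → ‖Δ‖ = √58.2500 = 7.6322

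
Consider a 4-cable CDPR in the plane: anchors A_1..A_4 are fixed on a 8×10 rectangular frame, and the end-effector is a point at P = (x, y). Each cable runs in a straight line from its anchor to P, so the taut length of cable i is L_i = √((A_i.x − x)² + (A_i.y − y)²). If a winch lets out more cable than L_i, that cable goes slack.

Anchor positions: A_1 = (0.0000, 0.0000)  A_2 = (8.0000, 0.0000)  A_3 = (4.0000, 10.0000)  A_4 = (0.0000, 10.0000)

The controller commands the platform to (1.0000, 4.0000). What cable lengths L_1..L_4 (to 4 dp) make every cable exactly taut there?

cable 1: Δx=-1.0000, Δy=-4.0000; L_1 = √(Δx²+Δy²) = 4.1231
cable 2: Δx=7.0000, Δy=-4.0000; L_2 = √(Δx²+Δy²) = 8.0623
cable 3: Δx=3.0000, Δy=6.0000; L_3 = √(Δx²+Δy²) = 6.7082
cable 4: Δx=-1.0000, Δy=6.0000; L_4 = √(Δx²+Δy²) = 6.0828

(4.1231, 8.0623, 6.7082, 6.0828)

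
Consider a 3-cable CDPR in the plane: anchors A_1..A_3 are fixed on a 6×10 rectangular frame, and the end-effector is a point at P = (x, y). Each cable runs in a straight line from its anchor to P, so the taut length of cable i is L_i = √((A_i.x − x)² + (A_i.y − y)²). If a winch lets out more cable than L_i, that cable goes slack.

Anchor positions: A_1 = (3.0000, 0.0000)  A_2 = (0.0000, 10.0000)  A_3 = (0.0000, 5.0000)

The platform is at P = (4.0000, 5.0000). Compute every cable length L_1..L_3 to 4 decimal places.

(5.0990, 6.4031, 4.0000)

L_1 = √((3.0000−4.0000)² + (0.0000−5.0000)²) = 5.0990
L_2 = √((0.0000−4.0000)² + (10.0000−5.0000)²) = 6.4031
L_3 = √((0.0000−4.0000)² + (5.0000−5.0000)²) = 4.0000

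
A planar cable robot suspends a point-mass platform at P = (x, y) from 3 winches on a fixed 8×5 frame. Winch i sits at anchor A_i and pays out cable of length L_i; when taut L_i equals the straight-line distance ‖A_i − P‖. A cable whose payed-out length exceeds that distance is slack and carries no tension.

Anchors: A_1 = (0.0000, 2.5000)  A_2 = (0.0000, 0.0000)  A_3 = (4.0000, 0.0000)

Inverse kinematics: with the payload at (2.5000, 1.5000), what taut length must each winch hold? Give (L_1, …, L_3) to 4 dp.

(2.6926, 2.9155, 2.1213)

L_1: Δ = A_1−P = (-2.5000, 1.0000) → ‖Δ‖ = √7.2500 = 2.6926
L_2: Δ = A_2−P = (-2.5000, -1.5000) → ‖Δ‖ = √8.5000 = 2.9155
L_3: Δ = A_3−P = (1.5000, -1.5000) → ‖Δ‖ = √4.5000 = 2.1213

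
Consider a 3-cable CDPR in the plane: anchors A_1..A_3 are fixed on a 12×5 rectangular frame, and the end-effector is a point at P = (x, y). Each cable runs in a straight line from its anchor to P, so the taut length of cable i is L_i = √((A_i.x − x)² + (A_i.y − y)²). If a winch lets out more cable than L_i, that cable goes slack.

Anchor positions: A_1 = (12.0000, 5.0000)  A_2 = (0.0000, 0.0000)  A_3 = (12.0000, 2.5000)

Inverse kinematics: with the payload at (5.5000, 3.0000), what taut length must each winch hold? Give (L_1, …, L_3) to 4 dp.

cable 1: Δx=6.5000, Δy=2.0000; L_1 = √(Δx²+Δy²) = 6.8007
cable 2: Δx=-5.5000, Δy=-3.0000; L_2 = √(Δx²+Δy²) = 6.2650
cable 3: Δx=6.5000, Δy=-0.5000; L_3 = √(Δx²+Δy²) = 6.5192

(6.8007, 6.2650, 6.5192)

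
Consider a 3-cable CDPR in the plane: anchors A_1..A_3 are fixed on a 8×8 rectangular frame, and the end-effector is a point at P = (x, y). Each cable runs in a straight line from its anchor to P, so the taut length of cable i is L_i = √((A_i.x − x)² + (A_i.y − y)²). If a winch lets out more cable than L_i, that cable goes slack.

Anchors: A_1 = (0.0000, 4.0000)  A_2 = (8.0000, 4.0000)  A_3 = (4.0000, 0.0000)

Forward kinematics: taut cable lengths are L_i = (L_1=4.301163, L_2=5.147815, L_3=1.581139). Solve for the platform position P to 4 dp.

(3.5000, 1.5000)

each cable: (A_i−P)·(A_i−P) = L_i²; let q_i = ‖A_i‖²−L_i²
q_1 = 0.0000+16.0000−18.5000 = -2.5000
row 1: -16.0000x + 0.0000y = -56.0000  (q_2=53.5000)
row 2: -8.0000x + 8.0000y = -16.0000  (q_3=13.5000)
Cramer on rows 1–2 → x = 3.5000, y = 1.5000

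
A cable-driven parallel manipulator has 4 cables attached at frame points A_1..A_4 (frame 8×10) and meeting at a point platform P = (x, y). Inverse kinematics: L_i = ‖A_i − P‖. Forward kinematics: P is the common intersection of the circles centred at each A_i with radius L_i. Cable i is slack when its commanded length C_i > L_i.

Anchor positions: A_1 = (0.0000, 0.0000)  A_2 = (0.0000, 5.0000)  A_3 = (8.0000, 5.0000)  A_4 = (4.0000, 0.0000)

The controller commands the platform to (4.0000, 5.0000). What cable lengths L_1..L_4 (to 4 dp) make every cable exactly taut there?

(6.4031, 4.0000, 4.0000, 5.0000)

L_1: Δ = A_1−P = (-4.0000, -5.0000) → ‖Δ‖ = √41.0000 = 6.4031
L_2: Δ = A_2−P = (-4.0000, 0.0000) → ‖Δ‖ = √16.0000 = 4.0000
L_3: Δ = A_3−P = (4.0000, 0.0000) → ‖Δ‖ = √16.0000 = 4.0000
L_4: Δ = A_4−P = (0.0000, -5.0000) → ‖Δ‖ = √25.0000 = 5.0000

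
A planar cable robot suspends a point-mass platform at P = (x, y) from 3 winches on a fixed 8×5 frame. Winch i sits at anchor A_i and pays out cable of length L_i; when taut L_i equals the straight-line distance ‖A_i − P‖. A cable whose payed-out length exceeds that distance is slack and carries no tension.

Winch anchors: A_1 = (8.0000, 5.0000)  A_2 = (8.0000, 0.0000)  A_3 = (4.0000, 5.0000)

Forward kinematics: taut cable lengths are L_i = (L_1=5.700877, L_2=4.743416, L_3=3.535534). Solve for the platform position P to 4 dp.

(3.5000, 1.5000)

circle eqns → linear via eq_j − eq_1; set c_j = A_j·A_j − L_j²
c_1 = 64.0000+25.0000−32.5000 = 56.5000
0.0000·x + 10.0000·y = c_1−c_2 = 15.0000
8.0000·x + 0.0000·y = c_1−c_3 = 28.0000
solve first two rows → x=3.5000, y=1.5000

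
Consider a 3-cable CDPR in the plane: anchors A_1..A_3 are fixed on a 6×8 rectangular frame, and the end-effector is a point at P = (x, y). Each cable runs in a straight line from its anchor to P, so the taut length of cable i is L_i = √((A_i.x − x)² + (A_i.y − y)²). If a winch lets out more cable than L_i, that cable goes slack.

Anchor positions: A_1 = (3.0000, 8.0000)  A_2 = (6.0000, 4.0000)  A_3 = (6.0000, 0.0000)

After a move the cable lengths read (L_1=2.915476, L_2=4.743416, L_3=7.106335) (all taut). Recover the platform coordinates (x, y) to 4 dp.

(1.5000, 5.5000)

expand ‖A_i−P‖²=L_i² and subtract eq 1 (k_i ≔ ‖A_i‖²−L_i²)
k_1 = 9.0000+64.0000−8.5000 = 64.5000
eq1−eq2 → [-6.0000  8.0000]·P = 35.0000
eq1−eq3 → [-6.0000  16.0000]·P = 79.0000
2×2 solve → P = (1.5000, 5.5000)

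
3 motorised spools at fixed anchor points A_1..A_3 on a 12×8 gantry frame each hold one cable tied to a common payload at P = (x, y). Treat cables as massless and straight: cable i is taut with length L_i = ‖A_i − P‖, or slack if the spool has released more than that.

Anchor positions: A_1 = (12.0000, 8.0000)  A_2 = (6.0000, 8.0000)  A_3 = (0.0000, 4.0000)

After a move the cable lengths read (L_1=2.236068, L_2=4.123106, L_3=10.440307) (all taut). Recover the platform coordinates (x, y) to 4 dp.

each cable: (A_i−P)·(A_i−P) = L_i²; let k_i = ‖A_i‖²−L_i²
k_1 = 144.0000+64.0000−5.0000 = 203.0000
row 1: 12.0000x + 0.0000y = 120.0000  (k_2=83.0000)
row 2: 24.0000x + 8.0000y = 296.0000  (k_3=-93.0000)
Cramer on rows 1–2 → x = 10.0000, y = 7.0000

(10.0000, 7.0000)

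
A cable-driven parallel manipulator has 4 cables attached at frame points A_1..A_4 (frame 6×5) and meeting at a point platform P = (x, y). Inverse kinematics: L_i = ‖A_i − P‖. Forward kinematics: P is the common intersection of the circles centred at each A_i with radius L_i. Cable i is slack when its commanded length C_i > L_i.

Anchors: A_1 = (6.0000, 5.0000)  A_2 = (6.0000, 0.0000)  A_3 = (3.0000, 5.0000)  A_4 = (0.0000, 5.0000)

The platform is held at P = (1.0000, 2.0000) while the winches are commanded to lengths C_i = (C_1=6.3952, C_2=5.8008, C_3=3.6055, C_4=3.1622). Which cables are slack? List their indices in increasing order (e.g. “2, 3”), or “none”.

cable 1: √((5.0000)²+(3.0000)²)=5.8310, C_1=6.3952: slack
cable 2: √((5.0000)²+(-2.0000)²)=5.3852, C_2=5.8008: slack
cable 3: √((2.0000)²+(3.0000)²)=3.6056, C_3=3.6055: taut
cable 4: √((-1.0000)²+(3.0000)²)=3.1623, C_4=3.1622: taut

1, 2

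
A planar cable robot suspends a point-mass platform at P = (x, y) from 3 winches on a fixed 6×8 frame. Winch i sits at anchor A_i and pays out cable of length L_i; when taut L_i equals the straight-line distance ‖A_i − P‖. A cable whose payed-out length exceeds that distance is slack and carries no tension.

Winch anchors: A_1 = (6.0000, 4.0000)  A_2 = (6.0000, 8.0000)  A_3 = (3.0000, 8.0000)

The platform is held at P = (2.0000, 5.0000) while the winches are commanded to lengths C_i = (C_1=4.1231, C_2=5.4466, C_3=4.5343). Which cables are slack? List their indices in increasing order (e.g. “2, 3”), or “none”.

2, 3

i=1: geometric 4.1231 vs commanded 4.1231 ⇒ taut
i=2: geometric 5.0000 vs commanded 5.4466 ⇒ slack
i=3: geometric 3.1623 vs commanded 4.5343 ⇒ slack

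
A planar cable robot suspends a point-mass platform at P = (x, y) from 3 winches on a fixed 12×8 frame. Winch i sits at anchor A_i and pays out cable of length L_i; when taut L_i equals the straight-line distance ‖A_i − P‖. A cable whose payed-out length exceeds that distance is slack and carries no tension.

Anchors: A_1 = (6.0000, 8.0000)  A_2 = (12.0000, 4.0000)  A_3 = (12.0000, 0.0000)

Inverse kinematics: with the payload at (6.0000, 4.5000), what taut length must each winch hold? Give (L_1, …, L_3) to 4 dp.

(3.5000, 6.0208, 7.5000)

cable 1: Δx=0.0000, Δy=3.5000; L_1 = √(Δx²+Δy²) = 3.5000
cable 2: Δx=6.0000, Δy=-0.5000; L_2 = √(Δx²+Δy²) = 6.0208
cable 3: Δx=6.0000, Δy=-4.5000; L_3 = √(Δx²+Δy²) = 7.5000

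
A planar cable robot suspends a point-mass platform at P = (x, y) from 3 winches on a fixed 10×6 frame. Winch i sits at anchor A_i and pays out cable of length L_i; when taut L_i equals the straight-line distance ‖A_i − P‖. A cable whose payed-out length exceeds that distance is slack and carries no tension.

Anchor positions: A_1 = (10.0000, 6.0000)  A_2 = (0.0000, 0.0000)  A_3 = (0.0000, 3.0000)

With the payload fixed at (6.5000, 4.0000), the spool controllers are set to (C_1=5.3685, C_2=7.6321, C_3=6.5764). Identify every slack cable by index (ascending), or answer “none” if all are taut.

i=1: geometric 4.0311 vs commanded 5.3685 ⇒ slack
i=2: geometric 7.6322 vs commanded 7.6321 ⇒ taut
i=3: geometric 6.5765 vs commanded 6.5764 ⇒ taut

1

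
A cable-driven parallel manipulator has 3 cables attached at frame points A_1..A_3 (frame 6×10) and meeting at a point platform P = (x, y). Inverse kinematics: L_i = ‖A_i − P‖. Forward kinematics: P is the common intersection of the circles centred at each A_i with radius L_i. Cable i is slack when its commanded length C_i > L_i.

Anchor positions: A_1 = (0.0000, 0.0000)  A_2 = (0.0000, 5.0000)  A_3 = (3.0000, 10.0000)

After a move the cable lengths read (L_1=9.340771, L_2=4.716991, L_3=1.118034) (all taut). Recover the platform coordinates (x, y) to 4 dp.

(2.5000, 9.0000)

each cable: (A_i−P)·(A_i−P) = L_i²; let q_i = ‖A_i‖²−L_i²
q_1 = 0.0000+0.0000−87.2500 = -87.2500
row 1: 0.0000x − 10.0000y = -90.0000  (q_2=2.7500)
row 2: -6.0000x − 20.0000y = -195.0000  (q_3=107.7500)
Cramer on rows 1–2 → x = 2.5000, y = 9.0000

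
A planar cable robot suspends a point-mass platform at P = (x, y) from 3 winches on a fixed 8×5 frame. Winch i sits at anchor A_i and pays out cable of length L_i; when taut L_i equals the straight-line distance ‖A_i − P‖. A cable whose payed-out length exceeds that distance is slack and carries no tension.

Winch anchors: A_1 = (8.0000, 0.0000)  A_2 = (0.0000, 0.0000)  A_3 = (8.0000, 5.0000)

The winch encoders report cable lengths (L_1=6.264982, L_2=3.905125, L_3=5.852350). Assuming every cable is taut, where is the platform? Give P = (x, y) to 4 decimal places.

expand ‖A_i−P‖²=L_i² and subtract eq 1 (c_i ≔ ‖A_i‖²−L_i²)
c_1 = 64.0000+0.0000−39.2500 = 24.7500
eq1−eq2 → [16.0000  0.0000]·P = 40.0000
eq1−eq3 → [0.0000  -10.0000]·P = -30.0000
2×2 solve → P = (2.5000, 3.0000)

(2.5000, 3.0000)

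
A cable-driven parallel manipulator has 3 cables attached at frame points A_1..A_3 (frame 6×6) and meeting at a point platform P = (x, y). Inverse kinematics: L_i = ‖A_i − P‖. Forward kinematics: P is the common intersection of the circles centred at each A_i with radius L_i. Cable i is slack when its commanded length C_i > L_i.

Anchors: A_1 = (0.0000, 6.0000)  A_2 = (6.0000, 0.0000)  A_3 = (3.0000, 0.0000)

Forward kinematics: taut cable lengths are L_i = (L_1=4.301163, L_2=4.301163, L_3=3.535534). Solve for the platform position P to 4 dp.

(3.5000, 3.5000)

expand ‖A_i−P‖²=L_i² and subtract eq 1 (q_i ≔ ‖A_i‖²−L_i²)
q_1 = 0.0000+36.0000−18.5000 = 17.5000
eq1−eq2 → [-12.0000  12.0000]·P = 0.0000
eq1−eq3 → [-6.0000  12.0000]·P = 21.0000
2×2 solve → P = (3.5000, 3.5000)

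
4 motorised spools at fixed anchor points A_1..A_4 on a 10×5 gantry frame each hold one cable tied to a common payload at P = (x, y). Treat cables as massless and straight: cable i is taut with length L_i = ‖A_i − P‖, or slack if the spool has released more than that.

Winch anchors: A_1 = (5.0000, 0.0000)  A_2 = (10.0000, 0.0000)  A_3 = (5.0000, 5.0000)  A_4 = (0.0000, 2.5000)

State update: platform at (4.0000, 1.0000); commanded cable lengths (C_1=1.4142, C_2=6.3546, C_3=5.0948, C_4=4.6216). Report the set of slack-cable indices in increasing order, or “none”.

2, 3, 4

cable 1: √((1.0000)²+(-1.0000)²)=1.4142, C_1=1.4142: taut
cable 2: √((6.0000)²+(-1.0000)²)=6.0828, C_2=6.3546: slack
cable 3: √((1.0000)²+(4.0000)²)=4.1231, C_3=5.0948: slack
cable 4: √((-4.0000)²+(1.5000)²)=4.2720, C_4=4.6216: slack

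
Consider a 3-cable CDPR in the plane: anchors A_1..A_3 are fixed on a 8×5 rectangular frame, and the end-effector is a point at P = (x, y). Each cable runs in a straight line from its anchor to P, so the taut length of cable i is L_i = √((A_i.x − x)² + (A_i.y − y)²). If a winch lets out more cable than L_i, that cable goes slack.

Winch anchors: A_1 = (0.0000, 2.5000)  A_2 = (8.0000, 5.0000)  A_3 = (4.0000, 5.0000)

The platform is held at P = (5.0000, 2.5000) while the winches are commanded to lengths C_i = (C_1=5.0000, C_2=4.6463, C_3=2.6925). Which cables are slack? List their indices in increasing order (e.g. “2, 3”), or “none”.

2

cable 1: L_1 = ‖A_1−P‖ = 5.0000;  C_1 = 5.0000 → taut
cable 2: L_2 = ‖A_2−P‖ = 3.9051;  C_2 = 4.6463 → slack
cable 3: L_3 = ‖A_3−P‖ = 2.6926;  C_3 = 2.6925 → taut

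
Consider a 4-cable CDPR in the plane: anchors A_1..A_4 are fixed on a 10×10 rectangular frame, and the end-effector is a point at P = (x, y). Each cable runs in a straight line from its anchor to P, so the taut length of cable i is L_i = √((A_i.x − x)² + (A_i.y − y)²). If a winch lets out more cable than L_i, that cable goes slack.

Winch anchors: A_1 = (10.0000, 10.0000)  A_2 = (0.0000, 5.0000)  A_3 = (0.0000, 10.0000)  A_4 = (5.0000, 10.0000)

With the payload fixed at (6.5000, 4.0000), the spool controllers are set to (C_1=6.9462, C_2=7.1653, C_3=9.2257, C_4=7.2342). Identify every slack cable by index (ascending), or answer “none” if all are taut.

cable 1: L_1 = ‖A_1−P‖ = 6.9462;  C_1 = 6.9462 → taut
cable 2: L_2 = ‖A_2−P‖ = 6.5765;  C_2 = 7.1653 → slack
cable 3: L_3 = ‖A_3−P‖ = 8.8459;  C_3 = 9.2257 → slack
cable 4: L_4 = ‖A_4−P‖ = 6.1847;  C_4 = 7.2342 → slack

2, 3, 4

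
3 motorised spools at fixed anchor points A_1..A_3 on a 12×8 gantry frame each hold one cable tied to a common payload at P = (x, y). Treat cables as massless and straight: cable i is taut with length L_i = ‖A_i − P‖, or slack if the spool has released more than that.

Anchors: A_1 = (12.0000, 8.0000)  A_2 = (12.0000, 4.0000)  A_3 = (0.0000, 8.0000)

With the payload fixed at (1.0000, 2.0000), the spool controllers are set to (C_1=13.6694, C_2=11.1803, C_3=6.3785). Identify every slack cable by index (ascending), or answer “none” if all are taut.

1, 3

cable 1: √((11.0000)²+(6.0000)²)=12.5300, C_1=13.6694: slack
cable 2: √((11.0000)²+(2.0000)²)=11.1803, C_2=11.1803: taut
cable 3: √((-1.0000)²+(6.0000)²)=6.0828, C_3=6.3785: slack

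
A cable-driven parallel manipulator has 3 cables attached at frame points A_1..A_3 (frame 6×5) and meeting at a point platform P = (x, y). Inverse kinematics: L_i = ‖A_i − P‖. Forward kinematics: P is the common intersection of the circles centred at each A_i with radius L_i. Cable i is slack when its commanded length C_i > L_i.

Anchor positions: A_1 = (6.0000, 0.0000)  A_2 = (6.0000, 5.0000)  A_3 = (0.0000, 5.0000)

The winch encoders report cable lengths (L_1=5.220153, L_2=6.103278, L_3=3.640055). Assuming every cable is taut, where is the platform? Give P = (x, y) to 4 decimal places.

expand ‖A_i−P‖²=L_i² and subtract eq 1 (q_i ≔ ‖A_i‖²−L_i²)
q_1 = 36.0000+0.0000−27.2500 = 8.7500
eq1−eq2 → [0.0000  -10.0000]·P = -15.0000
eq1−eq3 → [12.0000  -10.0000]·P = -3.0000
2×2 solve → P = (1.0000, 1.5000)

(1.0000, 1.5000)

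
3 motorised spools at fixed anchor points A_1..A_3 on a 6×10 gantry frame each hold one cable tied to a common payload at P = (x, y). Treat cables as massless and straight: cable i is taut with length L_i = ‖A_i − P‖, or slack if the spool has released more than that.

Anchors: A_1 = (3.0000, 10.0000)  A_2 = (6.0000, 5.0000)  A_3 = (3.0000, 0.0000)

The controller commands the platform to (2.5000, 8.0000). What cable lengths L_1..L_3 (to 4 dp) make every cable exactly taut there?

(2.0616, 4.6098, 8.0156)

cable 1: Δx=0.5000, Δy=2.0000; L_1 = √(Δx²+Δy²) = 2.0616
cable 2: Δx=3.5000, Δy=-3.0000; L_2 = √(Δx²+Δy²) = 4.6098
cable 3: Δx=0.5000, Δy=-8.0000; L_3 = √(Δx²+Δy²) = 8.0156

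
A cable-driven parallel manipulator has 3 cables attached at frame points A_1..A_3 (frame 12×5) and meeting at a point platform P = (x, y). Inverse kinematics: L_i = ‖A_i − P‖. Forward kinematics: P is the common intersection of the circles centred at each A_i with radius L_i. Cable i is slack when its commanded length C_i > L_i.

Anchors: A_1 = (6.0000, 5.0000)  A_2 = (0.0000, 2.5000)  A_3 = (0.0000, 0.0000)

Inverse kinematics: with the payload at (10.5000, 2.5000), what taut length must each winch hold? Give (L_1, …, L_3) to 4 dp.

cable 1: Δx=-4.5000, Δy=2.5000; L_1 = √(Δx²+Δy²) = 5.1478
cable 2: Δx=-10.5000, Δy=0.0000; L_2 = √(Δx²+Δy²) = 10.5000
cable 3: Δx=-10.5000, Δy=-2.5000; L_3 = √(Δx²+Δy²) = 10.7935

(5.1478, 10.5000, 10.7935)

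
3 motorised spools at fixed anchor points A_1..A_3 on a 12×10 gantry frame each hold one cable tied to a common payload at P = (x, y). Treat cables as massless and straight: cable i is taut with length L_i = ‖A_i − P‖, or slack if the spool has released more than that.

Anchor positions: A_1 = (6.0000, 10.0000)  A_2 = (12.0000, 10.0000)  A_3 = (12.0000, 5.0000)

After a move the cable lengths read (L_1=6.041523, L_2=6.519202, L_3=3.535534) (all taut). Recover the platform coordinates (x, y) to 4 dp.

(8.5000, 4.5000)

circle eqns → linear via eq_j − eq_1; set c_j = A_j·A_j − L_j²
c_1 = 36.0000+100.0000−36.5000 = 99.5000
-12.0000·x + 0.0000·y = c_1−c_2 = -102.0000
-12.0000·x + 10.0000·y = c_1−c_3 = -57.0000
solve first two rows → x=8.5000, y=4.5000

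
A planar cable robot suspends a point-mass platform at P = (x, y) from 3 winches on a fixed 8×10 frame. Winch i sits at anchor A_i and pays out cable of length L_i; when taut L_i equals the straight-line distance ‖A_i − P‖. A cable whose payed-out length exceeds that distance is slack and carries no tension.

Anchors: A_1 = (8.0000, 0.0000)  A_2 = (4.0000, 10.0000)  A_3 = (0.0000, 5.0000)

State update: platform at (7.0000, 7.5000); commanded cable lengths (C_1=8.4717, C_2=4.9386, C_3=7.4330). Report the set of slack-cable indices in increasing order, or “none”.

1, 2

cable 1: L_1 = ‖A_1−P‖ = 7.5664;  C_1 = 8.4717 → slack
cable 2: L_2 = ‖A_2−P‖ = 3.9051;  C_2 = 4.9386 → slack
cable 3: L_3 = ‖A_3−P‖ = 7.4330;  C_3 = 7.4330 → taut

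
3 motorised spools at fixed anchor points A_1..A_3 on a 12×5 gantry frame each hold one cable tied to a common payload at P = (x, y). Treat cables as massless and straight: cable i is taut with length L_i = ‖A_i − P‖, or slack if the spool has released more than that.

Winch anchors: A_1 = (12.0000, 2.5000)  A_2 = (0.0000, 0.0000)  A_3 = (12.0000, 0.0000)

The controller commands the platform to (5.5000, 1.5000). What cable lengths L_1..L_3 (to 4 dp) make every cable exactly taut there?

(6.5765, 5.7009, 6.6708)

L_1 = √((12.0000−5.5000)² + (2.5000−1.5000)²) = 6.5765
L_2 = √((0.0000−5.5000)² + (0.0000−1.5000)²) = 5.7009
L_3 = √((12.0000−5.5000)² + (0.0000−1.5000)²) = 6.6708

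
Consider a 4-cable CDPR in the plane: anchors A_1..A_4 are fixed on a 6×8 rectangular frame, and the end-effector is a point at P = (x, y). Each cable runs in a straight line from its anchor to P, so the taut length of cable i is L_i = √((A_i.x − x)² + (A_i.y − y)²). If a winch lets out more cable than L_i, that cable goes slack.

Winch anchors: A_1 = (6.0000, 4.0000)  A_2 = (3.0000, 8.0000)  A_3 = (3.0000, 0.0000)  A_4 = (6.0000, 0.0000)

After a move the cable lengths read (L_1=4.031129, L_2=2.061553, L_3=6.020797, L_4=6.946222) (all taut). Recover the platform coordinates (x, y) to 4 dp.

each cable: (A_i−P)·(A_i−P) = L_i²; let c_i = ‖A_i‖²−L_i²
c_1 = 36.0000+16.0000−16.2500 = 35.7500
row 1: 6.0000x − 8.0000y = -33.0000  (c_2=68.7500)
row 2: 6.0000x + 8.0000y = 63.0000  (c_3=-27.2500)
row 3: 0.0000x + 8.0000y = 48.0000  (c_4=-12.2500)
Cramer on rows 1–2 → x = 2.5000, y = 6.0000
check cable 4: ‖A_4−P‖² = 48.2500 ≈ L_4² = 48.2500 ✓

(2.5000, 6.0000)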